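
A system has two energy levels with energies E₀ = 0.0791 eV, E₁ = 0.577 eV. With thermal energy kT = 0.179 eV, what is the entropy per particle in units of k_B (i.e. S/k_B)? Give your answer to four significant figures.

Eᵢ/kT = 0.441899, 3.22346.
Z = Σ e^(−Eᵢ/kT) = e^(−0.441899) + e^(−3.22346) = 0.642815 + 0.0398171 = 0.682632.
⟨E⟩ = Σ EᵢPᵢ = 0.108142 eV.
S/k_B = ln Z + ⟨E⟩/kT = ln(0.682632) + 0.108142/0.179 = -0.381799 + 0.604145 = 0.2223.

0.2223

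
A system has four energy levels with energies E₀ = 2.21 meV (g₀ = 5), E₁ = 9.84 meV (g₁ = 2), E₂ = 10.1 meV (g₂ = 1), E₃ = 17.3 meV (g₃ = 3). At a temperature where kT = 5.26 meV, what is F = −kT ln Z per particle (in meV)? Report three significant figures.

Eᵢ/kT = 0.42015, 1.8707, 1.9202, 3.2890.
Z = Σ gᵢe^(−Eᵢ/kT) = 5·e^(−0.42015) + 2·e^(−1.8707) + 1·e^(−1.9202) + 3·e^(−3.2890) = 3.2847 + 0.30803 + 0.14658 + 0.11187 = 3.8512.
F = −kT ln Z = −5.26 × ln(3.8512) = −5.26 × 1.3484 = -7.09 meV.

-7.09 meV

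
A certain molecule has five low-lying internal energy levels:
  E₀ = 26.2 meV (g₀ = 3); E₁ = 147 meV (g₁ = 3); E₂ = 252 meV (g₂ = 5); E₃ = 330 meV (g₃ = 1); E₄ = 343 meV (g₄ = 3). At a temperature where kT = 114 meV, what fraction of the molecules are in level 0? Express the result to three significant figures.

Eᵢ/kT = 0.22982, 1.2895, 2.2105, 2.8947, 3.0088.
Z = Σ gᵢe^(−Eᵢ/kT) = 3·e^(−0.22982) + 3·e^(−1.2895) + 5·e^(−2.2105) + 1·e^(−2.8947) + 3·e^(−3.0088) = 2.3840 + 0.82623 + 0.54823 + 0.055316 + 0.14805 = 3.9618.
P₀ = g₀ e^(−E₀/kT) / Z = 2.3840/3.9618 = 0.602.

0.602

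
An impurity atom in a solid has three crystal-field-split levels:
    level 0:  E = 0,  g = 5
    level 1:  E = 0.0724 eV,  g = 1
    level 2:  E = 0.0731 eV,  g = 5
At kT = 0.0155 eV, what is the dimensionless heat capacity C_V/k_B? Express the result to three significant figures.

0.235

Eᵢ/kT = 0, 4.6710, 4.7161.
Z = Σ gᵢe^(−Eᵢ/kT) = 5·e^(−0) + 1·e^(−4.6710) + 5·e^(−4.7161) = 5.0000 + 0.0093629 + 0.044750 = 5.0541.
⟨E⟩ = 0.00078137 eV, ⟨E²⟩ = 0.000057024 eV².
C_V/k_B = (⟨E²⟩ − ⟨E⟩²)/(kT)² = (0.000057024 − 0.00000061054)/0.00024025 = 0.235.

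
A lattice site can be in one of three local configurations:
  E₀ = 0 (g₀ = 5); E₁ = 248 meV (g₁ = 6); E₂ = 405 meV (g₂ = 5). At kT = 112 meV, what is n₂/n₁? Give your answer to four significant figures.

0.2051

n₂/n₁ = (g₂/g₁) exp[−(E₂−E₁)/kT] = (5/6) × exp(−(157 meV)/(112 meV)) = (5/6) × exp(-1.40179) = 0.2051.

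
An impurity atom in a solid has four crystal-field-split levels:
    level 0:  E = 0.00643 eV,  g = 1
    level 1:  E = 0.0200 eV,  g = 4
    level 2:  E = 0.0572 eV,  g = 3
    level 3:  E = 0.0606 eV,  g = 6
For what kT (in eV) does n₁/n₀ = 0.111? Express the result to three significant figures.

n₁/n₀ = (g₁/g₀) exp[−(E₁−E₀)/kT] = 0.111.
⇒ (E₁−E₀)/kT = ln((4/1)/0.111) = ln(36.036) = 3.5845.
kT = 0.01357 eV / 3.5845 = 0.00379 eV.

0.00379 eV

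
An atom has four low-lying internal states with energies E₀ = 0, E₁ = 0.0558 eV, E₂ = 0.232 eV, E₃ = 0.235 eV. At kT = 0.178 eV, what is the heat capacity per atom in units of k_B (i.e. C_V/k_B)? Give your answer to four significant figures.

Eᵢ/kT = 0, 0.313483, 1.30337, 1.32022.
Z = Σ e^(−Eᵢ/kT) = e^(−0) + e^(−0.313483) + e^(−1.30337) + e^(−1.32022) = 1.00000 + 0.730897 + 0.271615 + 0.267077 = 2.26959.
⟨E⟩ = 0.0733885 eV, ⟨E²⟩ = 0.0139428 eV².
C_V/k_B = (⟨E²⟩ − ⟨E⟩²)/(kT)² = (0.0139428 − 0.00538587)/0.0316840 = 0.2701.

0.2701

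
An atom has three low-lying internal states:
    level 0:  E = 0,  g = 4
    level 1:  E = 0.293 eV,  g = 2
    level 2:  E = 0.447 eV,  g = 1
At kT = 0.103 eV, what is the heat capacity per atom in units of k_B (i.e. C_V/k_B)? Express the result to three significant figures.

0.279

Eᵢ/kT = 0, 2.8447, 4.3398.
Z = Σ gᵢe^(−Eᵢ/kT) = 4·e^(−0) + 2·e^(−2.8447) + 1·e^(−4.3398) = 4.0000 + 0.11630 + 0.013039 = 4.1293.
⟨E⟩ = 0.0096637 eV, ⟨E²⟩ = 0.0030488 eV².
C_V/k_B = (⟨E²⟩ − ⟨E⟩²)/(kT)² = (0.0030488 − 0.000093387)/0.010609 = 0.279.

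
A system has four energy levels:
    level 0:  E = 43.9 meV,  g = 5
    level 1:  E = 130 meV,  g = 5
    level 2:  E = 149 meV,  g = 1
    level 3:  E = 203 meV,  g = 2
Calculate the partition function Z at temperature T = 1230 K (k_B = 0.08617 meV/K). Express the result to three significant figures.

Z = 5.31

k_BT = 0.08617 × 1230 K = 105.99 meV.
Eᵢ/kT = 0.41419, 1.2265, 1.4058, 1.9153.
Z = Σ gᵢe^(−Eᵢ/kT) = 5·e^(−0.41419) + 5·e^(−1.2265) + 1·e^(−1.4058) + 2·e^(−1.9153) = 3.3044 + 1.4666 + 0.24517 + 0.29460 = 5.3108.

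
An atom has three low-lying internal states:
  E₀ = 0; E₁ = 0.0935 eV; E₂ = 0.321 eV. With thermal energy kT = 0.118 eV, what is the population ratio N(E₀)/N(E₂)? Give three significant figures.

15.2

n₀/n₂ = exp[−(E₀−E₂)/kT] = exp(−(-0.321 eV)/(0.118 eV)) = exp(2.7203) = 15.2.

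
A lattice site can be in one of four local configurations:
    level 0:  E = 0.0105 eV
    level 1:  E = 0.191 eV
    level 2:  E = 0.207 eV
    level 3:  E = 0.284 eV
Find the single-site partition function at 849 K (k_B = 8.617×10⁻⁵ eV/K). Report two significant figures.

Z = 1.0

k_BT = 8.617×10⁻⁵ × 849 K = 0.07316 eV.
Eᵢ/kT = 0.1435, 2.611, 2.829, 3.882.
Z = Σ e^(−Eᵢ/kT) = e^(−0.1435) + e^(−2.611) + e^(−2.829) + e^(−3.882) = 0.8663 + 0.07346 + 0.05907 + 0.02061 = 1.019.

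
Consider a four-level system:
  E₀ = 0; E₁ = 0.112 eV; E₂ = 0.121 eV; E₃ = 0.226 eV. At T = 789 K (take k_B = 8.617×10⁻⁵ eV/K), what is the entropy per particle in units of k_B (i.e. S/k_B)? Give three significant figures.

k_BT = 8.617×10⁻⁵ × 789 K = 0.067988 eV.
Eᵢ/kT = 0, 1.6473, 1.7797, 3.3241.
Z = Σ e^(−Eᵢ/kT) = e^(−0) + e^(−1.6473) + e^(−1.7797) + e^(−3.3241) = 1.0000 + 0.19257 + 0.16869 + 0.036005 = 1.3973.
⟨E⟩ = Σ EᵢPᵢ = 0.035867 eV.
S/k_B = ln Z + ⟨E⟩/kT = ln(1.3973) + 0.035867/0.067988 = 0.33454 + 0.52755 = 0.862.

0.862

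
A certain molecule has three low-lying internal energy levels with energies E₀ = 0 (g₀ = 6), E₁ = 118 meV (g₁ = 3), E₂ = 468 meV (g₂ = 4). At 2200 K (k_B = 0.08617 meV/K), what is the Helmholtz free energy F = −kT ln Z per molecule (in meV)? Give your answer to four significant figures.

-393.0 meV

k_BT = 0.08617 × 2200 K = 189.574 meV.
Eᵢ/kT = 0, 0.622448, 2.46869.
Z = Σ gᵢe^(−Eᵢ/kT) = 6·e^(−0) + 3·e^(−0.622448) + 4·e^(−2.46869) = 6.00000 + 1.60989 + 0.338783 = 7.94867.
F = −kT ln Z = −189.574 × ln(7.94867) = −189.574 × 2.07300 = -393.0 meV.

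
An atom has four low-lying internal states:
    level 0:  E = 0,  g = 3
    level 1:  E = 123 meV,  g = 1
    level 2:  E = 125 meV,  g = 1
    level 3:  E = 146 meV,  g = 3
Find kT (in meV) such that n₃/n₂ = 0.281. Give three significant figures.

8.87 meV

n₃/n₂ = (g₃/g₂) exp[−(E₃−E₂)/kT] = 0.281.
⇒ (E₃−E₂)/kT = ln((3/1)/0.281) = ln(10.676) = 2.3680.
kT = 21 meV / 2.3680 = 8.87 meV.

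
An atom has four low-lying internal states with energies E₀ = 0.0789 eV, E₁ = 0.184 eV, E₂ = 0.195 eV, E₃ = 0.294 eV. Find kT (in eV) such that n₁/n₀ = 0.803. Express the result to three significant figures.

n₁/n₀ = exp[−(E₁−E₀)/kT] = 0.803.
⇒ (E₁−E₀)/kT = ln(1/0.803) = ln(1.2453) = 0.21938.
kT = 0.1051 eV / 0.21938 = 0.479 eV.

0.479 eV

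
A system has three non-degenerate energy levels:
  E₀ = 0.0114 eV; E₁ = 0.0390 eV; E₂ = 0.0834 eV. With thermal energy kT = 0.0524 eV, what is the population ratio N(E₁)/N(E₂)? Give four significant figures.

n₁/n₂ = exp[−(E₁−E₂)/kT] = exp(−(-0.0444 eV)/(0.0524 eV)) = exp(0.847328) = 2.333.

2.333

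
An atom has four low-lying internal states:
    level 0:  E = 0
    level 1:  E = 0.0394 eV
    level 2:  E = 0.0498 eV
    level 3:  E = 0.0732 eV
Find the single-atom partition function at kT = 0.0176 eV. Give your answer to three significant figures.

Eᵢ/kT = 0, 2.2386, 2.8295, 4.1591.
Z = Σ e^(−Eᵢ/kT) = e^(−0) + e^(−2.2386) + e^(−2.8295) + e^(−4.1591) = 1.0000 + 0.10661 + 0.059042 + 0.015622 = 1.1813.

Z = 1.18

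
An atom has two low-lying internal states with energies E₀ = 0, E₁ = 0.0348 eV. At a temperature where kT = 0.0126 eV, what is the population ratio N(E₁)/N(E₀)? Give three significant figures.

0.0632

n₁/n₀ = exp[−(E₁−E₀)/kT] = exp(−(0.0348 eV)/(0.0126 eV)) = exp(-2.7619) = 0.0632.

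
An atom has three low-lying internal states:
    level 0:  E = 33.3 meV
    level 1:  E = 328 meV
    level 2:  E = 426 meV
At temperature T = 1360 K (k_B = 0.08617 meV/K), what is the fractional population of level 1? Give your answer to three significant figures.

k_BT = 0.08617 × 1360 K = 117.19 meV.
Eᵢ/kT = 0.28415, 2.7989, 3.6351.
Z = Σ e^(−Eᵢ/kT) = e^(−0.28415) + e^(−2.7989) + e^(−3.6351) = 0.75265 + 0.060877 + 0.026381 = 0.83991.
P₁ = e^(−E₁/kT) / Z = 0.060877/0.83991 = 0.0725.

0.0725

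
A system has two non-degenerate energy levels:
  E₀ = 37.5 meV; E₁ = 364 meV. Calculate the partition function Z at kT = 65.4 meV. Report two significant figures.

Z = 0.57

Eᵢ/kT = 0.5734, 5.566.
Z = Σ e^(−Eᵢ/kT) = e^(−0.5734) + e^(−5.566) = 0.5636 + 0.003826 = 0.5674.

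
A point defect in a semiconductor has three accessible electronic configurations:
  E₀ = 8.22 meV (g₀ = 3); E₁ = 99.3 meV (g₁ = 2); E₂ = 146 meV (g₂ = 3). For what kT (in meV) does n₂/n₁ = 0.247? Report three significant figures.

n₂/n₁ = (g₂/g₁) exp[−(E₂−E₁)/kT] = 0.247.
⇒ (E₂−E₁)/kT = ln((3/2)/0.247) = ln(6.0729) = 1.8038.
kT = 46.7 meV / 1.8038 = 25.9 meV.

25.9 meV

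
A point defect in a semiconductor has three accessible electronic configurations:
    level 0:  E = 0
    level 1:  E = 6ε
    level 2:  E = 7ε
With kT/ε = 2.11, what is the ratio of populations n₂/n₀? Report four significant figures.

0.03624

n₂/n₀ = exp[−(E₂−E₀)/kT] = exp(−(7ε)/(2.11ε)) = exp(-3.31754) = 0.03624.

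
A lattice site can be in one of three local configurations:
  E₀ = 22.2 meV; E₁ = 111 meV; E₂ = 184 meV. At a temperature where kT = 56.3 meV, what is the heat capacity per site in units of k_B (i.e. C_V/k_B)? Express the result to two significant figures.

Eᵢ/kT = 0.3943, 1.972, 3.268.
Z = Σ e^(−Eᵢ/kT) = e^(−0.3943) + e^(−1.972) + e^(−3.268) = 0.6742 + 0.1392 + 0.03808 = 0.8515.
⟨E⟩ = 43.95 meV, ⟨E²⟩ = 3918 meV².
C_V/k_B = (⟨E²⟩ − ⟨E⟩²)/(kT)² = (3918 − 1932)/3170 = 0.63.

0.63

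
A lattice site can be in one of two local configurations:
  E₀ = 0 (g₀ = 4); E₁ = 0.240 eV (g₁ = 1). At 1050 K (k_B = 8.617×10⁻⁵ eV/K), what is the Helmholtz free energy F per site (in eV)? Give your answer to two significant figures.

-0.13 eV

k_BT = 8.617×10⁻⁵ × 1050 K = 0.09048 eV.
Eᵢ/kT = 0, 2.653.
Z = Σ gᵢe^(−Eᵢ/kT) = 4·e^(−0) + 1·e^(−2.653) = 4.000 + 0.07044 = 4.070.
F = −kT ln Z = −0.09048 × ln(4.070) = −0.09048 × 1.404 = -0.13 eV.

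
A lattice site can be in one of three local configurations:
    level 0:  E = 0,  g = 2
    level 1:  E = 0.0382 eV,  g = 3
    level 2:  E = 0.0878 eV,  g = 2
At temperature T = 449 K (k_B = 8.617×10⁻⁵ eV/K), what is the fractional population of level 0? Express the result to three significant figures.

0.602

k_BT = 8.617×10⁻⁵ × 449 K = 0.038690 eV.
Eᵢ/kT = 0, 0.98734, 2.2693.
Z = Σ gᵢe^(−Eᵢ/kT) = 2·e^(−0) + 3·e^(−0.98734) + 2·e^(−2.2693) = 2.0000 + 1.1177 + 0.20677 = 3.3245.
P₀ = g₀ e^(−E₀/kT) / Z = 2.0000/3.3245 = 0.602.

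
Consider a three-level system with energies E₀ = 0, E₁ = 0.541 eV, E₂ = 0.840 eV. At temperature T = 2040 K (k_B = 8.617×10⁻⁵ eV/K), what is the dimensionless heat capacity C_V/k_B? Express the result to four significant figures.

0.5661

k_BT = 8.617×10⁻⁵ × 2040 K = 0.175787 eV.
Eᵢ/kT = 0, 3.07759, 4.77851.
Z = Σ e^(−Eᵢ/kT) = e^(−0) + e^(−3.07759) + e^(−4.77851) = 1.00000 + 0.0460702 + 0.00840852 = 1.05448.
⟨E⟩ = 0.0303345 eV, ⟨E²⟩ = 0.0184137 eV².
C_V/k_B = (⟨E²⟩ − ⟨E⟩²)/(kT)² = (0.0184137 − 0.000920182)/0.0309011 = 0.5661.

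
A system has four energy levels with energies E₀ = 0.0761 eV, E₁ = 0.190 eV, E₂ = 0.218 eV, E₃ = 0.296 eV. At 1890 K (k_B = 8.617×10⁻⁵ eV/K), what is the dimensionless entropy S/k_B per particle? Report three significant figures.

1.27

k_BT = 8.617×10⁻⁵ × 1890 K = 0.16286 eV.
Eᵢ/kT = 0.46727, 1.1666, 1.3386, 1.8175.
Z = Σ e^(−Eᵢ/kT) = e^(−0.46727) + e^(−1.1666) + e^(−1.3386) + e^(−1.8175) = 0.62671 + 0.31142 + 0.26221 + 0.16243 = 1.3628.
⟨E⟩ = Σ EᵢPᵢ = 0.15564 eV.
S/k_B = ln Z + ⟨E⟩/kT = ln(1.3628) + 0.15564/0.16286 = 0.30954 + 0.95567 = 1.27.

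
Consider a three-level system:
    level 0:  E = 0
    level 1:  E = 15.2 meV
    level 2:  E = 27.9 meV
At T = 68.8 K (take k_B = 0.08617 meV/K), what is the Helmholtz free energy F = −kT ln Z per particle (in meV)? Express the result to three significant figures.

k_BT = 0.08617 × 68.8 K = 5.9285 meV.
Eᵢ/kT = 0, 2.5639, 4.7061.
Z = Σ e^(−Eᵢ/kT) = e^(−0) + e^(−2.5639) + e^(−4.7061) = 1.0000 + 0.077004 + 0.0090400 = 1.0860.
F = −kT ln Z = −5.9285 × ln(1.0860) = −5.9285 × 0.082501 = -0.489 meV.

-0.489 meV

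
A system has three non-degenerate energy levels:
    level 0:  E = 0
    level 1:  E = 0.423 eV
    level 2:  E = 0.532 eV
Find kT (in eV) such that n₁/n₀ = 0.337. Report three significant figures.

n₁/n₀ = exp[−(E₁−E₀)/kT] = 0.337.
⇒ (E₁−E₀)/kT = ln(1/0.337) = ln(2.9674) = 1.0877.
kT = 0.423 eV / 1.0877 = 0.389 eV.

0.389 eV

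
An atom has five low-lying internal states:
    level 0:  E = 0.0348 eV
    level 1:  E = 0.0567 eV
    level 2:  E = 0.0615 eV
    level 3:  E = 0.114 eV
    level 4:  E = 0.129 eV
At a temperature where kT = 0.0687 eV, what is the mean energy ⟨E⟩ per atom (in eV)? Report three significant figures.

0.0627 eV

Eᵢ/kT = 0.50655, 0.82533, 0.89520, 1.6594, 1.8777.
Z = Σ e^(−Eᵢ/kT) = e^(−0.50655) + e^(−0.82533) + e^(−0.89520) + e^(−1.6594) + e^(−1.8777) = 0.60257 + 0.43809 + 0.40853 + 0.19025 + 0.15294 = 1.7924.
⟨E⟩ = Σ Eᵢ e^(−Eᵢ/kT) / Z = (0.0348·0.60257 + 0.0567·0.43809 + 0.0615·0.40853 + 0.114·0.19025 + 0.129·0.15294) / 1.7924 = 0.0627 eV.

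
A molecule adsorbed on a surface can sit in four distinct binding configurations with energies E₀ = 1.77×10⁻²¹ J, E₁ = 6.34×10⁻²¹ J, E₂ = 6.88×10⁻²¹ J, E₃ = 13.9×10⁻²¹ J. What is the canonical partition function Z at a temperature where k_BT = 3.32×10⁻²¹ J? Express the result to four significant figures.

Z = 0.8760

Eᵢ/kT = 0.533133, 1.90964, 2.07229, 4.18675.
Z = Σ e^(−Eᵢ/kT) = e^(−0.533133) + e^(−1.90964) + e^(−2.07229) + e^(−4.18675) = 0.586764 + 0.148134 + 0.125897 + 0.0151956 = 0.875991.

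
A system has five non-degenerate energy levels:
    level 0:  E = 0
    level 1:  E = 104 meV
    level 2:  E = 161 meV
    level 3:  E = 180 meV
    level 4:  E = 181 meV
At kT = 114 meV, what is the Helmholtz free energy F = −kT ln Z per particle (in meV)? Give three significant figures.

Eᵢ/kT = 0, 0.91228, 1.4123, 1.5789, 1.5877.
Z = Σ e^(−Eᵢ/kT) = e^(−0) + e^(−0.91228) + e^(−1.4123) + e^(−1.5789) + e^(−1.5877) = 1.0000 + 0.40161 + 0.24358 + 0.20620 + 0.20440 = 2.0558.
F = −kT ln Z = −114 × ln(2.0558) = −114 × 0.72067 = -82.2 meV.

-82.2 meV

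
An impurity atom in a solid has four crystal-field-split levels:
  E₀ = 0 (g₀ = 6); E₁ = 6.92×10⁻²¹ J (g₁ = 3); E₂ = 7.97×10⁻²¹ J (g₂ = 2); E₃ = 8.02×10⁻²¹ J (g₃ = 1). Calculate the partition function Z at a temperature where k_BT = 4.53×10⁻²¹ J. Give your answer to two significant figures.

Eᵢ/kT = 0, 1.528, 1.759, 1.770.
Z = Σ gᵢe^(−Eᵢ/kT) = 6·e^(−0) + 3·e^(−1.528) + 2·e^(−1.759) + 1·e^(−1.770) = 6.000 + 0.6509 + 0.3444 + 0.1703 = 7.166.

Z = 7.2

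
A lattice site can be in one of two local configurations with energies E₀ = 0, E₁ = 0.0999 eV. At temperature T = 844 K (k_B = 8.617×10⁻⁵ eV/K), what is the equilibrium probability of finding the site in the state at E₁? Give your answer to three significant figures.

k_BT = 8.617×10⁻⁵ × 844 K = 0.072727 eV.
Eᵢ/kT = 0, 1.3736.
Z = Σ e^(−Eᵢ/kT) = e^(−0) + e^(−1.3736) = 1.0000 + 0.25319 = 1.2532.
P₁ = e^(−E₁/kT) / Z = 0.25319/1.2532 = 0.202.

0.202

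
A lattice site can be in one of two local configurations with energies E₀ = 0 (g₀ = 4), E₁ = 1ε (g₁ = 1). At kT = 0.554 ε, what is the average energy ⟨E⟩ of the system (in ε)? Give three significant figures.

Eᵢ/kT = 0, 1.8051.
Z = Σ gᵢe^(−Eᵢ/kT) = 4·e^(−0) + 1·e^(−1.8051) = 4.0000 + 0.16446 = 4.1645.
⟨E⟩ = Σ Eᵢ gᵢe^(−Eᵢ/kT) / Z = (0·4.0000 + 1·0.16446) / 4.1645 = 0.0395 ε.

0.0395 ε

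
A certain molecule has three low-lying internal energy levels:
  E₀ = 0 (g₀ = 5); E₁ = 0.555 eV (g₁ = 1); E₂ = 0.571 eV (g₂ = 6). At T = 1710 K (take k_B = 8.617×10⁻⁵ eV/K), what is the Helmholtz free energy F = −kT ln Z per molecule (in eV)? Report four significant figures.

-0.2414 eV

k_BT = 8.617×10⁻⁵ × 1710 K = 0.147351 eV.
Eᵢ/kT = 0, 3.76652, 3.87510.
Z = Σ gᵢe^(−Eᵢ/kT) = 5·e^(−0) + 1·e^(−3.76652) + 6·e^(−3.87510) = 5.00000 + 0.0231324 + 0.124514 = 5.14765.
F = −kT ln Z = −0.147351 × ln(5.14765) = −0.147351 × 1.63854 = -0.2414 eV.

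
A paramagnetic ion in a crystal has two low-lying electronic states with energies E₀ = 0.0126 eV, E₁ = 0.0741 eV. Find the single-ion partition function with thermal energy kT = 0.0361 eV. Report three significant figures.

Z = 0.834

Eᵢ/kT = 0.34903, 2.0526.
Z = Σ e^(−Eᵢ/kT) = e^(−0.34903) + e^(−2.0526) = 0.70537 + 0.12840 = 0.83377.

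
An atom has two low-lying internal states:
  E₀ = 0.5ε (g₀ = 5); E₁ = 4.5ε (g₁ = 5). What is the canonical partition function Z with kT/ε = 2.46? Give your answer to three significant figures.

Eᵢ/kT = 0.20325, 1.8293.
Z = Σ gᵢe^(−Eᵢ/kT) = 5·e^(−0.20325) + 5·e^(−1.8293) = 4.0804 + 0.80263 = 4.8830.

Z = 4.88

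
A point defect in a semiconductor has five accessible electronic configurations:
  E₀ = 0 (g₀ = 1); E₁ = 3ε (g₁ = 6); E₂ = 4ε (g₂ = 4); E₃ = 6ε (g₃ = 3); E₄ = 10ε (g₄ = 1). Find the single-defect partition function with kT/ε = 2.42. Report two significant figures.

Eᵢ/kT = 0, 1.240, 1.653, 2.479, 4.132.
Z = Σ gᵢe^(−Eᵢ/kT) = 1·e^(−0) + 6·e^(−1.240) + 4·e^(−1.653) + 3·e^(−2.479) + 1·e^(−4.132) = 1.000 + 1.736 + 0.7659 + 0.2515 + 0.01605 = 3.769.

Z = 3.8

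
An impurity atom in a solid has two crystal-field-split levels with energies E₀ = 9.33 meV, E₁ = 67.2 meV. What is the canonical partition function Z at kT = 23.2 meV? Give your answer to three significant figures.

Z = 0.724

Eᵢ/kT = 0.40216, 2.8966.
Z = Σ e^(−Eᵢ/kT) = e^(−0.40216) + e^(−2.8966) = 0.66887 + 0.055211 = 0.72408.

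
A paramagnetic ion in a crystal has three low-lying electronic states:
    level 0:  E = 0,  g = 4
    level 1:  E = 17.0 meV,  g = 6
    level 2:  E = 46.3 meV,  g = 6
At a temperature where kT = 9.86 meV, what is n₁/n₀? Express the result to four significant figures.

n₁/n₀ = (g₁/g₀) exp[−(E₁−E₀)/kT] = (6/4) × exp(−(17.0 meV)/(9.86 meV)) = (6/4) × exp(-1.72414) = 0.2675.

0.2675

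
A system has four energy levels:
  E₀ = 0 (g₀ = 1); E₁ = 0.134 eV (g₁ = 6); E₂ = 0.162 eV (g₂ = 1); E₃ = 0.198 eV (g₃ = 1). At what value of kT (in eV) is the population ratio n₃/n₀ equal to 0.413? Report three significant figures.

n₃/n₀ = (g₃/g₀) exp[−(E₃−E₀)/kT] = 0.413.
⇒ (E₃−E₀)/kT = ln((1/1)/0.413) = ln(2.4213) = 0.88430.
kT = 0.198 eV / 0.88430 = 0.224 eV.

0.224 eV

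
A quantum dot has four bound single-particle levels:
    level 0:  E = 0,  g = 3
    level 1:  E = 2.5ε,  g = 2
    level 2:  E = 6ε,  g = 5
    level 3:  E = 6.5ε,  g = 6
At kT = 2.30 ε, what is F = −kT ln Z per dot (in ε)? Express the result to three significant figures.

-3.41 ε

Eᵢ/kT = 0, 1.0870, 2.6087, 2.8261.
Z = Σ gᵢe^(−Eᵢ/kT) = 3·e^(−0) + 2·e^(−1.0870) + 5·e^(−2.6087) + 6·e^(−2.8261) = 3.0000 + 0.67445 + 0.36815 + 0.35546 = 4.3981.
F = −kT ln Z = −2.30 × ln(4.3981) = −2.30 × 1.4812 = -3.41 ε.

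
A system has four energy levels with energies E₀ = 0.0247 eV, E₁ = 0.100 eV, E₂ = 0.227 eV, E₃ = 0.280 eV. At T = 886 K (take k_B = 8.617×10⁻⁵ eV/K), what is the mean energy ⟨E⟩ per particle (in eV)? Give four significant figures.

k_BT = 8.617×10⁻⁵ × 886 K = 0.0763466 eV.
Eᵢ/kT = 0.323525, 1.30982, 2.97328, 3.66748.
Z = Σ e^(−Eᵢ/kT) = e^(−0.323525) + e^(−1.30982) + e^(−2.97328) + e^(−3.66748) = 0.723594 + 0.269869 + 0.0511353 + 0.0255408 = 1.07014.
⟨E⟩ = Σ Eᵢ e^(−Eᵢ/kT) / Z = (0.0247·0.723594 + 0.100·0.269869 + 0.227·0.0511353 + 0.280·0.0255408) / 1.07014 = 0.05945 eV.

0.05945 eV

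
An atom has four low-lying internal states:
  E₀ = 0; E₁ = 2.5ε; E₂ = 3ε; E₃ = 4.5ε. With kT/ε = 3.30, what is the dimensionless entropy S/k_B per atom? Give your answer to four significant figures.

Eᵢ/kT = 0, 0.757576, 0.909091, 1.36364.
Z = Σ e^(−Eᵢ/kT) = e^(−0) + e^(−0.757576) + e^(−0.909091) + e^(−1.36364) = 1.00000 + 0.468801 + 0.402890 + 0.255728 = 2.12742.
⟨E⟩ = Σ EᵢPᵢ = 1.65997 ε.
S/k_B = ln Z + ⟨E⟩/kT = ln(2.12742) + 1.65997/3.30 = 0.754910 + 0.503021 = 1.258.

1.258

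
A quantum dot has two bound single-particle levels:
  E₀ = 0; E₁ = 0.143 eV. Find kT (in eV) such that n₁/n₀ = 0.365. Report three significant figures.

0.142 eV

n₁/n₀ = exp[−(E₁−E₀)/kT] = 0.365.
⇒ (E₁−E₀)/kT = ln(1/0.365) = ln(2.7397) = 1.0078.
kT = 0.143 eV / 1.0078 = 0.142 eV.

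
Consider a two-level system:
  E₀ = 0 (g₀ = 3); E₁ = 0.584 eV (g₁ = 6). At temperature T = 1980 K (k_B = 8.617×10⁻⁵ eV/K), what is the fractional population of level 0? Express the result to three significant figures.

k_BT = 8.617×10⁻⁵ × 1980 K = 0.17062 eV.
Eᵢ/kT = 0, 3.4228.
Z = Σ gᵢe^(−Eᵢ/kT) = 3·e^(−0) + 6·e^(−3.4228) = 3.0000 + 0.19573 = 3.1957.
P₀ = g₀ e^(−E₀/kT) / Z = 3.0000/3.1957 = 0.939.

0.939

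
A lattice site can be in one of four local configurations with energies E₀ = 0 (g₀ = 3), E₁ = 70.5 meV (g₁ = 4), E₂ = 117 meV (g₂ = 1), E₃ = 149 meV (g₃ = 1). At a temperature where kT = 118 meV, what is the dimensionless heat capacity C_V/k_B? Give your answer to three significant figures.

0.152

Eᵢ/kT = 0, 0.59746, 0.99153, 1.2627.
Z = Σ gᵢe^(−Eᵢ/kT) = 3·e^(−0) + 4·e^(−0.59746) + 1·e^(−0.99153) + 1·e^(−1.2627) = 3.0000 + 2.2008 + 0.37101 + 0.28289 = 5.8547.
⟨E⟩ = 41.115 meV, ⟨E²⟩ = 3808.5 meV².
C_V/k_B = (⟨E²⟩ − ⟨E⟩²)/(kT)² = (3808.5 − 1690.4)/13924 = 0.152.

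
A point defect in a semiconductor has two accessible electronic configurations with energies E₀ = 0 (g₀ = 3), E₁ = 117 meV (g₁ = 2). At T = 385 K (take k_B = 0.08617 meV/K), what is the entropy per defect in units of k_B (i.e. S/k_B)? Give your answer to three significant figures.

1.19

k_BT = 0.08617 × 385 K = 33.175 meV.
Eᵢ/kT = 0, 3.5268.
Z = Σ gᵢe^(−Eᵢ/kT) = 3·e^(−0) + 2·e^(−3.5268) = 3.0000 + 0.058798 = 3.0588.
⟨E⟩ = Σ EᵢPᵢ = 2.2490 meV.
S/k_B = ln Z + ⟨E⟩/kT = ln(3.0588) + 2.2490/33.175 = 1.1180 + 0.067792 = 1.19.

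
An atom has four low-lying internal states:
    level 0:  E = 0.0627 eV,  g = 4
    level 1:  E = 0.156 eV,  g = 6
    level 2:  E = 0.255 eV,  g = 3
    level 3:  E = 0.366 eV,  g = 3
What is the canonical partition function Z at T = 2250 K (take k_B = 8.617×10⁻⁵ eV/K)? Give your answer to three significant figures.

Z = 6.84

k_BT = 8.617×10⁻⁵ × 2250 K = 0.19388 eV.
Eᵢ/kT = 0.32340, 0.80462, 1.3152, 1.8878.
Z = Σ gᵢe^(−Eᵢ/kT) = 4·e^(−0.32340) + 6·e^(−0.80462) + 3·e^(−1.3152) + 3·e^(−1.8878) = 2.8947 + 2.6835 + 0.80526 + 0.45421 = 6.8377.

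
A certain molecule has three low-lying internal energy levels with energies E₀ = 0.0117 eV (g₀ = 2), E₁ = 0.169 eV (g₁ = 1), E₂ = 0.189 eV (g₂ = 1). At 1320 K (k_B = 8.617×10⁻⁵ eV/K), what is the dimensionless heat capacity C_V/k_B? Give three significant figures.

0.327

k_BT = 8.617×10⁻⁵ × 1320 K = 0.11374 eV.
Eᵢ/kT = 0.10287, 1.4858, 1.6617.
Z = Σ gᵢe^(−Eᵢ/kT) = 2·e^(−0.10287) + 1·e^(−1.4858) + 1·e^(−1.6617) = 1.8045 + 0.22632 + 0.18982 = 2.2206.
⟨E⟩ = 0.042888 eV, ⟨E²⟩ = 0.0060756 eV².
C_V/k_B = (⟨E²⟩ − ⟨E⟩²)/(kT)² = (0.0060756 − 0.0018394)/0.012937 = 0.327.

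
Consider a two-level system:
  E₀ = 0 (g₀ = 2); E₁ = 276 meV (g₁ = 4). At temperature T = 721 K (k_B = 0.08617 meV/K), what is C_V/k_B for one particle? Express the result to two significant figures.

0.44

k_BT = 0.08617 × 721 K = 62.13 meV.
Eᵢ/kT = 0, 4.442.
Z = Σ gᵢe^(−Eᵢ/kT) = 2·e^(−0) + 4·e^(−4.442) = 2.000 + 0.04709 = 2.047.
⟨E⟩ = 6.349 meV, ⟨E²⟩ = 1752 meV².
C_V/k_B = (⟨E²⟩ − ⟨E⟩²)/(kT)² = (1752 − 40.31)/3860 = 0.44.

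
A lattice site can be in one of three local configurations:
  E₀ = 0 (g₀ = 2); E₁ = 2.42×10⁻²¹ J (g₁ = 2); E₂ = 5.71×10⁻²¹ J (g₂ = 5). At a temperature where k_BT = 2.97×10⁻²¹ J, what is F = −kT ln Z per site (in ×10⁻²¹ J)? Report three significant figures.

-3.82 ×10⁻²¹ J

Eᵢ/kT = 0, 0.81481, 1.9226.
Z = Σ gᵢe^(−Eᵢ/kT) = 2·e^(−0) + 2·e^(−0.81481) + 5·e^(−1.9226) = 2.0000 + 0.88545 + 0.73113 = 3.6166.
F = −kT ln Z = −2.97 × ln(3.6166) = −2.97 × 1.2855 = -3.82 ×10⁻²¹ J.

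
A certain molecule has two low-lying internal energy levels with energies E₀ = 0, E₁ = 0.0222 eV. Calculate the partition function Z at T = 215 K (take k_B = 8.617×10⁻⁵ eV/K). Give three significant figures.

k_BT = 8.617×10⁻⁵ × 215 K = 0.018527 eV.
Eᵢ/kT = 0, 1.1983.
Z = Σ e^(−Eᵢ/kT) = e^(−0) + e^(−1.1983) = 1.0000 + 0.30171 = 1.3017.

Z = 1.30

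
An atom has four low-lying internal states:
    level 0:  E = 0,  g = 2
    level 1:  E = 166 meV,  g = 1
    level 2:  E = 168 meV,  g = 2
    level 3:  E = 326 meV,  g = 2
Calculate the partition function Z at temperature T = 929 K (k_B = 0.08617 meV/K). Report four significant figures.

Z = 2.405

k_BT = 0.08617 × 929 K = 80.0519 meV.
Eᵢ/kT = 0, 2.07365, 2.09864, 4.07236.
Z = Σ gᵢe^(−Eᵢ/kT) = 2·e^(−0) + 1·e^(−2.07365) + 2·e^(−2.09864) + 2·e^(−4.07236) = 2.00000 + 0.125726 + 0.245246 + 0.0340743 = 2.40505.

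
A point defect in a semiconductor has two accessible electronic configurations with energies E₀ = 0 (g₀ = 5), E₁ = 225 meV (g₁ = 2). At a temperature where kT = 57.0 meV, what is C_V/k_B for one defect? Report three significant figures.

Eᵢ/kT = 0, 3.9474.
Z = Σ gᵢe^(−Eᵢ/kT) = 5·e^(−0) + 2·e^(−3.9474) = 5.0000 + 0.038610 = 5.0386.
⟨E⟩ = 1.7241 meV, ⟨E²⟩ = 387.93 meV².
C_V/k_B = (⟨E²⟩ − ⟨E⟩²)/(kT)² = (387.93 − 2.9725)/3249.0 = 0.118.

0.118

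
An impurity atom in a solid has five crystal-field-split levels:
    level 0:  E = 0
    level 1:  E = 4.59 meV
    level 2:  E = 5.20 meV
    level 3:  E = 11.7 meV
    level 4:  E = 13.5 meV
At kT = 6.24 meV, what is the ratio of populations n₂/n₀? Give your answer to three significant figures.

0.435

n₂/n₀ = exp[−(E₂−E₀)/kT] = exp(−(5.20 meV)/(6.24 meV)) = exp(-0.83333) = 0.435.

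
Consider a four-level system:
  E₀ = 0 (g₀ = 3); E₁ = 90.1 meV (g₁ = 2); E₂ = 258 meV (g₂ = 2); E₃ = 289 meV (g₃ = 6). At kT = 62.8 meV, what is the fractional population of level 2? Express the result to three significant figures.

Eᵢ/kT = 0, 1.4347, 4.1083, 4.6019.
Z = Σ gᵢe^(−Eᵢ/kT) = 3·e^(−0) + 2·e^(−1.4347) + 2·e^(−4.1083) + 6·e^(−4.6019) = 3.0000 + 0.47637 + 0.032871 + 0.060197 = 3.5694.
P₂ = g₂ e^(−E₂/kT) / Z = 0.032871/3.5694 = 0.00921.

0.00921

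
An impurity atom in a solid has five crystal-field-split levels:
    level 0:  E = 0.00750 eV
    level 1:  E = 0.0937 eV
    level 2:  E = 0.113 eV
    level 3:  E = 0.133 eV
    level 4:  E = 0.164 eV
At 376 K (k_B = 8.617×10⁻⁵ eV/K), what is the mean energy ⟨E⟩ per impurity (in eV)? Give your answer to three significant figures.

0.0198 eV

k_BT = 8.617×10⁻⁵ × 376 K = 0.032400 eV.
Eᵢ/kT = 0.23148, 2.8920, 3.4877, 4.1049, 5.0617.
Z = Σ e^(−Eᵢ/kT) = e^(−0.23148) + e^(−2.8920) + e^(−3.4877) + e^(−4.1049) + e^(−5.0617) = 0.79336 + 0.055465 + 0.030571 + 0.016492 + 0.0063348 = 0.90222.
⟨E⟩ = Σ Eᵢ e^(−Eᵢ/kT) / Z = (0.00750·0.79336 + 0.0937·0.055465 + 0.113·0.030571 + 0.133·0.016492 + 0.164·0.0063348) / 0.90222 = 0.0198 eV.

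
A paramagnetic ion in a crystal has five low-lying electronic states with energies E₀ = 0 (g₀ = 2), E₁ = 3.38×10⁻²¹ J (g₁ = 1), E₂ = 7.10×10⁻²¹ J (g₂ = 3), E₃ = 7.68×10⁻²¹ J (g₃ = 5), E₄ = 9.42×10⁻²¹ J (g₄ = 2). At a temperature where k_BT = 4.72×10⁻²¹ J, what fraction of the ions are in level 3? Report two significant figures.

Eᵢ/kT = 0, 0.7161, 1.504, 1.627, 1.996.
Z = Σ gᵢe^(−Eᵢ/kT) = 2·e^(−0) + 1·e^(−0.7161) + 3·e^(−1.504) + 5·e^(−1.627) + 2·e^(−1.996) = 2.000 + 0.4887 + 0.6667 + 0.9826 + 0.2718 = 4.410.
P₃ = g₃ e^(−E₃/kT) / Z = 0.9826/4.410 = 0.22.

0.22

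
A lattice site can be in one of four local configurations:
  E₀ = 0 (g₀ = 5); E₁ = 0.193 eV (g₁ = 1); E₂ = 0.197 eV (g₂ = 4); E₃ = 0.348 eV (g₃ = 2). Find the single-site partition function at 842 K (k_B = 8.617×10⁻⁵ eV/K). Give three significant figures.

k_BT = 8.617×10⁻⁵ × 842 K = 0.072555 eV.
Eᵢ/kT = 0, 2.6601, 2.7152, 4.7964.
Z = Σ gᵢe^(−Eᵢ/kT) = 5·e^(−0) + 1·e^(−2.6601) + 4·e^(−2.7152) + 2·e^(−4.7964) = 5.0000 + 0.069941 + 0.26477 + 0.016519 = 5.3512.

Z = 5.35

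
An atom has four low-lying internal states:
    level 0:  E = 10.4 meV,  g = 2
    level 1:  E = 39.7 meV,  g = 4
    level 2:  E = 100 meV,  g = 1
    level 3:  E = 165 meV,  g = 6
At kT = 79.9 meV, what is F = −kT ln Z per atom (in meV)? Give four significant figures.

Eᵢ/kT = 0.130163, 0.496871, 1.25156, 2.06508.
Z = Σ gᵢe^(−Eᵢ/kT) = 2·e^(−0.130163) + 4·e^(−0.496871) + 1·e^(−1.25156) + 6·e^(−2.06508) = 1.75590 + 2.43373 + 0.286058 + 0.760849 = 5.23654.
F = −kT ln Z = −79.9 × ln(5.23654) = −79.9 × 1.65566 = -132.3 meV.

-132.3 meV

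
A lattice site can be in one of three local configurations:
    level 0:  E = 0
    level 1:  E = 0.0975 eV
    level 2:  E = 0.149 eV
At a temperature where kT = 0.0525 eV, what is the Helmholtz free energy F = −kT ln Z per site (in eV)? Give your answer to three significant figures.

Eᵢ/kT = 0, 1.8571, 2.8381.
Z = Σ e^(−Eᵢ/kT) = e^(−0) + e^(−1.8571) + e^(−2.8381) = 1.0000 + 0.15612 + 0.058537 = 1.2147.
F = −kT ln Z = −0.0525 × ln(1.2147) = −0.0525 × 0.19450 = -0.0102 eV.

-0.0102 eV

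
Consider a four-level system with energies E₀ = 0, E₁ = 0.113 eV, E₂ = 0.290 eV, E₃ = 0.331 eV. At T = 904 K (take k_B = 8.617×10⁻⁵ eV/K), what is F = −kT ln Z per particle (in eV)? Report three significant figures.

-0.0188 eV

k_BT = 8.617×10⁻⁵ × 904 K = 0.077898 eV.
Eᵢ/kT = 0, 1.4506, 3.7228, 4.2491.
Z = Σ e^(−Eᵢ/kT) = e^(−0) + e^(−1.4506) + e^(−3.7228) + e^(−4.2491) = 1.0000 + 0.23443 + 0.024166 + 0.014277 = 1.2729.
F = −kT ln Z = −0.077898 × ln(1.2729) = −0.077898 × 0.24130 = -0.0188 eV.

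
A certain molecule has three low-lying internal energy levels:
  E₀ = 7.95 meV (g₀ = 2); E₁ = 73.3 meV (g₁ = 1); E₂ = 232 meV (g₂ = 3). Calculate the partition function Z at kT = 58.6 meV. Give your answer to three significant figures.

Z = 2.09

Eᵢ/kT = 0.13567, 1.2509, 3.9590.
Z = Σ gᵢe^(−Eᵢ/kT) = 2·e^(−0.13567) + 1·e^(−1.2509) + 3·e^(−3.9590) = 1.7463 + 0.28625 + 0.057247 = 2.0898.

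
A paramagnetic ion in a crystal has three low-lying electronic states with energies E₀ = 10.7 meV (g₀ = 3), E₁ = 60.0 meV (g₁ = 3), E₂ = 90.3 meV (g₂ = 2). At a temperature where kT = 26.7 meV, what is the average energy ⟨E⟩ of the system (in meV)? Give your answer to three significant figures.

19.5 meV

Eᵢ/kT = 0.40075, 2.2472, 3.3820.
Z = Σ gᵢe^(−Eᵢ/kT) = 3·e^(−0.40075) + 3·e^(−2.2472) + 2·e^(−3.3820) = 2.0095 + 0.31708 + 0.067959 = 2.3945.
⟨E⟩ = Σ Eᵢ gᵢe^(−Eᵢ/kT) / Z = (10.7·2.0095 + 60.0·0.31708 + 90.3·0.067959) / 2.3945 = 19.5 meV.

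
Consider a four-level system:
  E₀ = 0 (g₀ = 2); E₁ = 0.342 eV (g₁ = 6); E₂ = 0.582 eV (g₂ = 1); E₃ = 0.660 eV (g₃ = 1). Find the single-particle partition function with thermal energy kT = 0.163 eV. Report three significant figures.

Eᵢ/kT = 0, 2.0982, 3.5706, 4.0491.
Z = Σ gᵢe^(−Eᵢ/kT) = 2·e^(−0) + 6·e^(−2.0982) + 1·e^(−3.5706) + 1·e^(−4.0491) = 2.0000 + 0.73606 + 0.028139 + 0.017438 = 2.7816.

Z = 2.78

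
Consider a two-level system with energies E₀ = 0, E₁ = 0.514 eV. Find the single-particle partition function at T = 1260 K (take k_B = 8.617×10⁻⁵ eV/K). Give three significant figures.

Z = 1.01

k_BT = 8.617×10⁻⁵ × 1260 K = 0.10857 eV.
Eᵢ/kT = 0, 4.7343.
Z = Σ e^(−Eᵢ/kT) = e^(−0) + e^(−4.7343) = 1.0000 + 0.0087886 = 1.0088.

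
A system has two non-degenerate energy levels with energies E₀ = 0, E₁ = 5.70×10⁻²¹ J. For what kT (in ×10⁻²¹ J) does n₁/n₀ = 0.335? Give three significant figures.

5.21 ×10⁻²¹ J

n₁/n₀ = exp[−(E₁−E₀)/kT] = 0.335.
⇒ (E₁−E₀)/kT = ln(1/0.335) = ln(2.9851) = 1.0936.
kT = 5.70 ×10⁻²¹ J / 1.0936 = 5.21 ×10⁻²¹ J.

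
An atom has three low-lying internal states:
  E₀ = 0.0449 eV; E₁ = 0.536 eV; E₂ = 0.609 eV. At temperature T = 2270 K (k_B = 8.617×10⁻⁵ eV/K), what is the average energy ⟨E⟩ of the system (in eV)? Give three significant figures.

k_BT = 8.617×10⁻⁵ × 2270 K = 0.19561 eV.
Eᵢ/kT = 0.22954, 2.7401, 3.1133.
Z = Σ e^(−Eᵢ/kT) = e^(−0.22954) + e^(−2.7401) + e^(−3.1133) = 0.79490 + 0.064564 + 0.044454 = 0.90392.
⟨E⟩ = Σ Eᵢ e^(−Eᵢ/kT) / Z = (0.0449·0.79490 + 0.536·0.064564 + 0.609·0.044454) / 0.90392 = 0.108 eV.

0.108 eV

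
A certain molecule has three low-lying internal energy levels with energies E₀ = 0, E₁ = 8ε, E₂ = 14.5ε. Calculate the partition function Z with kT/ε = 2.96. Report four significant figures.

Z = 1.074

Eᵢ/kT = 0, 2.70270, 4.89865.
Z = Σ e^(−Eᵢ/kT) = e^(−0) + e^(−2.70270) + e^(−4.89865) = 1.00000 + 0.0670243 + 0.00745664 = 1.07448.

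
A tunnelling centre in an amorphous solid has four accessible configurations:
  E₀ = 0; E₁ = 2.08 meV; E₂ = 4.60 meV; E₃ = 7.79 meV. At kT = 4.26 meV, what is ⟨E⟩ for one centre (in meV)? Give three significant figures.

Eᵢ/kT = 0, 0.48826, 1.0798, 1.8286.
Z = Σ e^(−Eᵢ/kT) = e^(−0) + e^(−0.48826) + e^(−1.0798) + e^(−1.8286) = 1.0000 + 0.61369 + 0.33966 + 0.16064 = 2.1140.
⟨E⟩ = Σ Eᵢ e^(−Eᵢ/kT) / Z = (0·1.0000 + 2.08·0.61369 + 4.60·0.33966 + 7.79·0.16064) / 2.1140 = 1.93 meV.

1.93 meV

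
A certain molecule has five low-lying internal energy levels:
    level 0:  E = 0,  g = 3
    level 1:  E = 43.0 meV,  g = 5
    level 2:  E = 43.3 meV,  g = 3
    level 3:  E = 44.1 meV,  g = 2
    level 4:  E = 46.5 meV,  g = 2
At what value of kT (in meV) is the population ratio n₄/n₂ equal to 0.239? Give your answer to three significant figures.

n₄/n₂ = (g₄/g₂) exp[−(E₄−E₂)/kT] = 0.239.
⇒ (E₄−E₂)/kT = ln((2/3)/0.239) = ln(2.7894) = 1.0258.
kT = 3.2 meV / 1.0258 = 3.12 meV.

3.12 meV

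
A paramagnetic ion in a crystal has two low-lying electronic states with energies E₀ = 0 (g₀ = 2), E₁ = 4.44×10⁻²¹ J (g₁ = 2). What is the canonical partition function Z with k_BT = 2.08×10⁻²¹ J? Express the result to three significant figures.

Z = 2.24

Eᵢ/kT = 0, 2.1346.
Z = Σ gᵢe^(−Eᵢ/kT) = 2·e^(−0) + 2·e^(−2.1346) = 2.0000 + 0.23658 = 2.2366.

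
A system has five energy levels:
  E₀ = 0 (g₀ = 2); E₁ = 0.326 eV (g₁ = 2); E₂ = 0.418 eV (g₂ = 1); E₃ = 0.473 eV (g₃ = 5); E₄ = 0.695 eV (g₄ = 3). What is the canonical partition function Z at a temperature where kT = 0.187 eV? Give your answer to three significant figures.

Eᵢ/kT = 0, 1.7433, 2.2353, 2.5294, 3.7166.
Z = Σ gᵢe^(−Eᵢ/kT) = 2·e^(−0) + 2·e^(−1.7433) + 1·e^(−2.2353) + 5·e^(−2.5294) + 3·e^(−3.7166) = 2.0000 + 0.34988 + 0.10696 + 0.39853 + 0.072950 = 2.9283.

Z = 2.93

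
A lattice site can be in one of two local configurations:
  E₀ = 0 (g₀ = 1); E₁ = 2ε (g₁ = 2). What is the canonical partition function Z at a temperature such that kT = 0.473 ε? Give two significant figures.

Eᵢ/kT = 0, 4.228.
Z = Σ gᵢe^(−Eᵢ/kT) = 1·e^(−0) + 2·e^(−4.228) = 1.000 + 0.02916 = 1.029.

Z = 1.0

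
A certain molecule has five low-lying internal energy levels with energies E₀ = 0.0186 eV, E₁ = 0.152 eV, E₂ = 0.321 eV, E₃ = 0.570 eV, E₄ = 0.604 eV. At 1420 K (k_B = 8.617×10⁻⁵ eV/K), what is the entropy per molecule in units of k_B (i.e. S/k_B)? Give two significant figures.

0.83

k_BT = 8.617×10⁻⁵ × 1420 K = 0.1224 eV.
Eᵢ/kT = 0.1520, 1.242, 2.623, 4.657, 4.935.
Z = Σ e^(−Eᵢ/kT) = e^(−0.1520) + e^(−1.242) + e^(−2.623) + e^(−4.657) + e^(−4.935) = 0.8590 + 0.2888 + 0.07258 + 0.009495 + 0.007190 = 1.237.
⟨E⟩ = Σ EᵢPᵢ = 0.07512 eV.
S/k_B = ln Z + ⟨E⟩/kT = ln(1.237) + 0.07512/0.1224 = 0.2127 + 0.6137 = 0.83.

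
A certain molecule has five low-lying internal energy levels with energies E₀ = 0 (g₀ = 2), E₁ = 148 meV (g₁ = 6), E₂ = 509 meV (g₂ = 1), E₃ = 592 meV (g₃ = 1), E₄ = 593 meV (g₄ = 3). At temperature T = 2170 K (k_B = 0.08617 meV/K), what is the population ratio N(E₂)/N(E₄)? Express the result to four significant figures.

0.5224

k_BT = 0.08617 × 2170 K = 186.989 meV.
n₂/n₄ = (g₂/g₄) exp[−(E₂−E₄)/kT] = (1/3) × exp(−(-84 meV)/(186.989 meV)) = (1/3) × exp(0.449224) = 0.5224.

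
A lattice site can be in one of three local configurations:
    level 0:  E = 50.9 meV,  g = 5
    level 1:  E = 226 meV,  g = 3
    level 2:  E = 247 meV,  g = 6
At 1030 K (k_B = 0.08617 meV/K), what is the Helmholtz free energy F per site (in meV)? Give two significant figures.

k_BT = 0.08617 × 1030 K = 88.76 meV.
Eᵢ/kT = 0.5735, 2.546, 2.783.
Z = Σ gᵢe^(−Eᵢ/kT) = 5·e^(−0.5735) + 3·e^(−2.546) + 6·e^(−2.783) = 2.818 + 0.2352 + 0.3711 = 3.424.
F = −kT ln Z = −88.76 × ln(3.424) = −88.76 × 1.231 = -110 meV.

-110 meV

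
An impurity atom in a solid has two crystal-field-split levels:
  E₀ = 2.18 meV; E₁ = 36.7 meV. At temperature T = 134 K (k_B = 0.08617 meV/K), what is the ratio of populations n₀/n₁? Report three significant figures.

k_BT = 0.08617 × 134 K = 11.547 meV.
n₀/n₁ = exp[−(E₀−E₁)/kT] = exp(−(-34.52 meV)/(11.547 meV)) = exp(2.9895) = 19.9.

19.9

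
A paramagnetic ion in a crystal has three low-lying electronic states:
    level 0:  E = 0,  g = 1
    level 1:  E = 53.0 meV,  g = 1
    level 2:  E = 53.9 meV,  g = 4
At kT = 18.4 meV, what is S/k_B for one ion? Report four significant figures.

0.8592

Eᵢ/kT = 0, 2.88043, 2.92935.
Z = Σ gᵢe^(−Eᵢ/kT) = 1·e^(−0) + 1·e^(−2.88043) + 4·e^(−2.92935) = 1.00000 + 0.0561106 + 0.213727 = 1.26984.
⟨E⟩ = Σ EᵢPᵢ = 11.4138 meV.
S/k_B = ln Z + ⟨E⟩/kT = ln(1.26984) + 11.4138/18.4 = 0.238891 + 0.620315 = 0.8592.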